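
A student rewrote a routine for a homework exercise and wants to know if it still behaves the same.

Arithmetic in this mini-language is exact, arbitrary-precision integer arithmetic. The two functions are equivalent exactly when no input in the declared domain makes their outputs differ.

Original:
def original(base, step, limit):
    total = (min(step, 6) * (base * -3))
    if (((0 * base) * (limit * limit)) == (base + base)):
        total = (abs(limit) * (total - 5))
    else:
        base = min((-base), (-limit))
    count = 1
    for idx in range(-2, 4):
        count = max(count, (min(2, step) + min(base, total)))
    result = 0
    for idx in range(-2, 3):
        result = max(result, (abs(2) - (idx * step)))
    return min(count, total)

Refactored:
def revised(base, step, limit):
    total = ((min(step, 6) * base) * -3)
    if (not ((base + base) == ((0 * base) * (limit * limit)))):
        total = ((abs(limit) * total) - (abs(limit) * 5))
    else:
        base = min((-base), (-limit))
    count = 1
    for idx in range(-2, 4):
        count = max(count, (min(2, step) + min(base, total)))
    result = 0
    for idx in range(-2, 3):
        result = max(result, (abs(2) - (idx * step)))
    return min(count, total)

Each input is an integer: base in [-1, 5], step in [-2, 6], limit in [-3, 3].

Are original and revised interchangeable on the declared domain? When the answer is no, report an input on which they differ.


These are not equivalent — on base=-1, step=-2, limit=-3 the outputs split (-6 vs -33).
original: total becomes -6; next (((0 * base) * (limit * limit)) == (base + base)) evaluates to false; next base becomes 1; next count becomes 1; next at idx=-2:; next count becomes 1; next at idx=-1:; next count becomes 1; next at idx=0:; next count becomes 1; next at idx=1:; next count becomes 1; next at idx=2:; next count becomes 1; next at idx=3:; next count becomes 1; next result becomes 0; next at idx=-2:; next result becomes 0; next at idx=-1:; next result becomes 0; next at idx=0:; next result becomes 2; next at idx=1:; next result becomes 4; next at idx=2:; next result becomes 6; next final value -6
revised: total becomes -6; next (not ((base + base) == ((0 * base) * (limit * limit)))) evaluates to true; next total becomes -33; next count becomes 1; next at idx=-2:; next count becomes 1; next at idx=-1:; next count becomes 1; next at idx=0:; next count becomes 1; next at idx=1:; next count becomes 1; next at idx=2:; next count becomes 1; next at idx=3:; next count becomes 1; next result becomes 0; next at idx=-2:; next result becomes 0; next at idx=-1:; next result becomes 0; next at idx=0:; next result becomes 2; next at idx=1:; next result becomes 4; next at idx=2:; next result becomes 6; next final value -33
verdict: not equivalent; witness: base=-1, step=-2, limit=-3


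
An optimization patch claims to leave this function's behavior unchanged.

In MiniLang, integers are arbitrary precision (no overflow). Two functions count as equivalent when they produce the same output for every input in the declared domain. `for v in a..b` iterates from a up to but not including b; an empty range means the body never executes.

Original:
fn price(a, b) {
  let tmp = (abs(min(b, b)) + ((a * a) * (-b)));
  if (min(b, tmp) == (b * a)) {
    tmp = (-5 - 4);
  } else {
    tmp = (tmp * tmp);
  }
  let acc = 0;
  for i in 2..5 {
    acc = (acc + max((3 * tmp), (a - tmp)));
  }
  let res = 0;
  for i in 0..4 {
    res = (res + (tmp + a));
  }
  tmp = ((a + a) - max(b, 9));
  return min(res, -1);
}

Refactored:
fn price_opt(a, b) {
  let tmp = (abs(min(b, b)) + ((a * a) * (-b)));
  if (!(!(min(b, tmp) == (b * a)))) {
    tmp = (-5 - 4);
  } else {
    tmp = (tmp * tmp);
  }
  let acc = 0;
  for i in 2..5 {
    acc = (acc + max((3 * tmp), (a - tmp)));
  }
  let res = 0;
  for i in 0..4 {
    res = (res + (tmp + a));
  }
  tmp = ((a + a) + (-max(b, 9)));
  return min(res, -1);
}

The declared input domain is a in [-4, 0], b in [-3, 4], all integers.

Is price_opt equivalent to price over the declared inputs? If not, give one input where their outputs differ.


This is a faithful refactor — arithmetic usage differs, boolean connective usage differs, but the computed results match everywhere.
As a probe, take a=0, b=1: price runs tmp := 1 | (min(b, tmp) == (b * a)): false | tmp := 1 | acc := 0 | iter i=2: | acc := 3 | iter i=3: | acc := 6 | iter i=4: | acc := 9 | res := 0 | iter i=0: | res := 1 | iter i=1: | res := 2 | iter i=2: | res := 3 | iter i=3: | res := 4 | tmp := -9 | result -1; price_opt runs tmp := 1 | (!(!(min(b, tmp) == (b * a)))): false | tmp := 1 | acc := 0 | iter i=2: | acc := 3 | iter i=3: | acc := 6 | iter i=4: | acc := 9 | res := 0 | iter i=0: | res := 1 | iter i=1: | res := 2 | iter i=2: | res := 3 | iter i=3: | res := 4 | tmp := -9 | result -1; both end at -1.
Across all 40 domain points the two functions coincide.
verdict: equivalent


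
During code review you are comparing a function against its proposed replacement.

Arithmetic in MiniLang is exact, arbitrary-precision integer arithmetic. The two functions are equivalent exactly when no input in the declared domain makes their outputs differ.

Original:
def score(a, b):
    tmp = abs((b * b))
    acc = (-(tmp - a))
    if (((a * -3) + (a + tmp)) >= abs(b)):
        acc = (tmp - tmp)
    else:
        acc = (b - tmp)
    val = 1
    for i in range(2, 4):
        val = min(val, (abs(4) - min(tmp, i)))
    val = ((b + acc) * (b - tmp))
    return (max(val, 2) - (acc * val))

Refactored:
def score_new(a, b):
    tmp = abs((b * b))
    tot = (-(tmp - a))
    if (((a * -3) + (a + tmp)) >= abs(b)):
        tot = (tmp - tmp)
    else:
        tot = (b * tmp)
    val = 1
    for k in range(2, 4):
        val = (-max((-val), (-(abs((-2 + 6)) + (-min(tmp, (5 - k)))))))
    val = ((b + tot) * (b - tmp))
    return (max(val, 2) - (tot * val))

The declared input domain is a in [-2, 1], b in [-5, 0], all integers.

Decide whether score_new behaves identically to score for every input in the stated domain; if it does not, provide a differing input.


There is a counterexample at a=1, b=-1: 18 on one side, 8 on the other.
score: tmp becomes 1; next acc becomes 0; next (((a * -3) + (a + tmp)) >= abs(b)) evaluates to false; next acc becomes -2; next val becomes 1; next at i=2:; next val becomes 1; next at i=3:; next val becomes 1; next val becomes 6; next final value 18
score_new: tmp becomes 1; next tot becomes 0; next (((a * -3) + (a + tmp)) >= abs(b)) evaluates to false; next tot becomes -1; next val becomes 1; next at k=2:; next val becomes 1; next at k=3:; next val becomes 1; next val becomes 4; next final value 8
verdict: not equivalent; witness: a=1, b=-1


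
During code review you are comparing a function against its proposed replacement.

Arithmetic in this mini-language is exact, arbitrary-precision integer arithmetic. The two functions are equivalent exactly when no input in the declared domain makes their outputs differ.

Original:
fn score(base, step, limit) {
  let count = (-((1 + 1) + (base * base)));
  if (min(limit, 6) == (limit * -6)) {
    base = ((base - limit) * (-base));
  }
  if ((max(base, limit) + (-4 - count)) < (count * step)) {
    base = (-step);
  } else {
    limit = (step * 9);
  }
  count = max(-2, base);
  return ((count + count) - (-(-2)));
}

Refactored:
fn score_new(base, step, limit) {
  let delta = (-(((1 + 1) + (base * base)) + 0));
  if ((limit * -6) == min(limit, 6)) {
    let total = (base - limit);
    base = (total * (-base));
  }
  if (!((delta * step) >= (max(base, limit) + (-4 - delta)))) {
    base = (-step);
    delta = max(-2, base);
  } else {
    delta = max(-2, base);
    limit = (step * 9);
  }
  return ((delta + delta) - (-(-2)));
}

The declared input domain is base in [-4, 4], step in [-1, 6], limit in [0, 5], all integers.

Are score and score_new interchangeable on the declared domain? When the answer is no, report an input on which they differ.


The rewrite breaks on base=-4, step=-1, limit=0, where the results are 0 and -6.
score: count = -18; (min(limit, 6) == (limit * -6)) -> true; base = -16; ((max(base, limit) + (-4 - count)) < (count * step)) -> true; base = 1; count = 1; return 0
score_new: delta = -18; ((limit * -6) == min(limit, 6)) -> true; total = -4; base = -16; (!((delta * step) >= (max(base, limit) + (-4 - delta)))) -> false; delta = -2; limit = -9; return -6
verdict: not equivalent; witness: base=-4, step=-1, limit=0


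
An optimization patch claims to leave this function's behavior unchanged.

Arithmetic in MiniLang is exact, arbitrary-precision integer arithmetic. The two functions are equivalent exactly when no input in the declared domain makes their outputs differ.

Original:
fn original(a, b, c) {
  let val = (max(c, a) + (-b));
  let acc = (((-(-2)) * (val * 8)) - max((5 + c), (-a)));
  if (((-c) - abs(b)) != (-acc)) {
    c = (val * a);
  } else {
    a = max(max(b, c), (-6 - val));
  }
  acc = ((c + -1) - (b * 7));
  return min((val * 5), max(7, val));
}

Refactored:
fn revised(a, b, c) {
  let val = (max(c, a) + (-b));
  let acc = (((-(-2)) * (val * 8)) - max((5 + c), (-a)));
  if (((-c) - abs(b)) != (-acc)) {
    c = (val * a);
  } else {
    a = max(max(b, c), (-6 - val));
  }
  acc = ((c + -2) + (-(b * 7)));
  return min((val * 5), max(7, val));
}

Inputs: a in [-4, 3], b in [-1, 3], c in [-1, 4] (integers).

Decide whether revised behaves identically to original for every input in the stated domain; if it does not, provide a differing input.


The suspicious edit (`-1` became `-2`) never changes the result for any input inside the declared domain.
Tracing a=-1, b=-1, c=1: original: val=2, then acc=26, then (((-c) - abs(b)) != (-acc)) is true, then c=-2, then acc=4, then returns 7 | revised: val=2, then acc=26, then (((-c) - abs(b)) != (-acc)) is true, then c=-2, then acc=3, then returns 7 — matching result 7.
Every one of the 240 inputs gives matching results.
verdict: equivalent


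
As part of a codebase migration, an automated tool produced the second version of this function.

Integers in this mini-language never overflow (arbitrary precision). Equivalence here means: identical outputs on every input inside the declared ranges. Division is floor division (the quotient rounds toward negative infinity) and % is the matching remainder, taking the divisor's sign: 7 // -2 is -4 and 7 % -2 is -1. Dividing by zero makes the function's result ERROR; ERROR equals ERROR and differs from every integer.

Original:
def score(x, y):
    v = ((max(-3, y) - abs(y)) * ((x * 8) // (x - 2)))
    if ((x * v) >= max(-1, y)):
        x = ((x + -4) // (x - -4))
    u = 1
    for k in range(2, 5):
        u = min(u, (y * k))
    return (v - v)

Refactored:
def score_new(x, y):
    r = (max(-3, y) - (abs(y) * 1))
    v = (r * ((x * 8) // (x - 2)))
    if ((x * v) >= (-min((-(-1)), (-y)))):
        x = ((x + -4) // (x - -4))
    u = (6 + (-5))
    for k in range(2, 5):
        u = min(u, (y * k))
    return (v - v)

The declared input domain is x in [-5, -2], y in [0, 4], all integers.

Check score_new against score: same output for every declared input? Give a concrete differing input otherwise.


Changes here: local variable names differ; arithmetic usage differs; statement counts differ; constant usage differs; min/max/abs usage differs; the full 20-point sweep finds no disagreement.
verdict: equivalent


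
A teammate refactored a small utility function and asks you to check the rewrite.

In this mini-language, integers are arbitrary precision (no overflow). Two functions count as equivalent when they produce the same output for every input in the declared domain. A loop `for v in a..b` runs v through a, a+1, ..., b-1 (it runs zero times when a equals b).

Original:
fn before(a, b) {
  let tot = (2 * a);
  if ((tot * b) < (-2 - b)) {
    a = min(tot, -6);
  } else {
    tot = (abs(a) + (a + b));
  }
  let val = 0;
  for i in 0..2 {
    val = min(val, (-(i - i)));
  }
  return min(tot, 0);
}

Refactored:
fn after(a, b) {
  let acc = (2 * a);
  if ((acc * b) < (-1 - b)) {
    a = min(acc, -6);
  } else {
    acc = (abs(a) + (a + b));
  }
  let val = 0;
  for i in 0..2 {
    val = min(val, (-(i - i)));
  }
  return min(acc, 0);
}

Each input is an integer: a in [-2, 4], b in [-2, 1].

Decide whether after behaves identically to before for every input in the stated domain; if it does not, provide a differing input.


These are not equivalent — on a=0, b=-2 the outputs split (-2 vs 0).
before: tot becomes 0; next ((tot * b) < (-2 - b)) evaluates to false; next tot becomes -2; next val becomes 0; next at i=0:; next val becomes 0; next at i=1:; next val becomes 0; next final value -2
after: acc becomes 0; next ((acc * b) < (-1 - b)) evaluates to true; next a becomes -6; next val becomes 0; next at i=0:; next val becomes 0; next at i=1:; next val becomes 0; next final value 0
verdict: not equivalent; witness: a=0, b=-2


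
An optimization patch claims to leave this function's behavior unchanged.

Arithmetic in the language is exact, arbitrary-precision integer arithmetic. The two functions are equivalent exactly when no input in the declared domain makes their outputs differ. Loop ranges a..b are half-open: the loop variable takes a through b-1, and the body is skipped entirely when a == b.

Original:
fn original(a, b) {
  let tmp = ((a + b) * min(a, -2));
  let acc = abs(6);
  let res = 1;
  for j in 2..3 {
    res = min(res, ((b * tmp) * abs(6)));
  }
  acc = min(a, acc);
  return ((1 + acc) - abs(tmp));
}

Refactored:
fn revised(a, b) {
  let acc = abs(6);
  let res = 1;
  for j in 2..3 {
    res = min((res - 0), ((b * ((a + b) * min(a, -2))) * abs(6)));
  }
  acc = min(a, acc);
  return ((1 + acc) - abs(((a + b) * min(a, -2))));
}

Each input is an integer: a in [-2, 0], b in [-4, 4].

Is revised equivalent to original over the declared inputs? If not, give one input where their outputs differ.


The two are interchangeable: arithmetic usage differs, and statement counts differ, and min/max/abs usage differs, and local variable names differ, and constant usage differs, and every declared input agrees.
Spot check at a=-1, b=2 — original: tmp = -2; acc = 6; res = 1; [j=2]; res = -24; acc = -1; return -2. revised: acc = 6; res = 1; [j=2]; res = -24; acc = -1; return -2. Both give -2.
Checked all 27 inputs in the declared domain: the outputs agree on every one.
verdict: equivalent


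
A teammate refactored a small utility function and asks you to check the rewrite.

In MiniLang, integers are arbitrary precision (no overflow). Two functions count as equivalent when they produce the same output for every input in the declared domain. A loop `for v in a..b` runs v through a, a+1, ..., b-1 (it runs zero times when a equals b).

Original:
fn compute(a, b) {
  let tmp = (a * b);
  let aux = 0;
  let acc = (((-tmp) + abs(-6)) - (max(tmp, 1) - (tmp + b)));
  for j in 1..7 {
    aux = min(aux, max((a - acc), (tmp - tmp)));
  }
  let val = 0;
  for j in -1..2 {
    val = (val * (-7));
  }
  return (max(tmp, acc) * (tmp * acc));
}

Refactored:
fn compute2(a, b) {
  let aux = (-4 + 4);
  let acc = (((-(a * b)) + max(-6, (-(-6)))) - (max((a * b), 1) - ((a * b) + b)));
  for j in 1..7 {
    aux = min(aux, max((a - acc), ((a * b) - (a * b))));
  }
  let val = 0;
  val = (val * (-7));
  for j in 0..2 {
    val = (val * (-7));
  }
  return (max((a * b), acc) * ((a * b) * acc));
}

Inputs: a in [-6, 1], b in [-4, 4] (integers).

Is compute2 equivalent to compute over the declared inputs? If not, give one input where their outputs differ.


Behavior is preserved: although arithmetic usage differs; local variable names differ; min/max/abs usage differs; constant usage differs; loop structure differs, the outputs never diverge.
Spot check at a=-1, b=-3 — compute: tmp=3, then aux=0, then acc=0, then (j=1), then aux=0, then (j=2), then aux=0, then (j=3), then aux=0, then (j=4), then aux=0, then (j=5), then aux=0, then (j=6), then aux=0, then val=0, then (j=-1), then val=0, then (j=0), then val=0, then (j=1), then val=0, then returns 0. compute2: aux=0, then acc=0, then (j=1), then aux=0, then (j=2), then aux=0, then (j=3), then aux=0, then (j=4), then aux=0, then (j=5), then aux=0, then (j=6), then aux=0, then val=0, then val=0, then (j=0), then val=0, then (j=1), then val=0, then returns 0. Both give 0.
Across all 72 domain points the two functions coincide.
verdict: equivalent


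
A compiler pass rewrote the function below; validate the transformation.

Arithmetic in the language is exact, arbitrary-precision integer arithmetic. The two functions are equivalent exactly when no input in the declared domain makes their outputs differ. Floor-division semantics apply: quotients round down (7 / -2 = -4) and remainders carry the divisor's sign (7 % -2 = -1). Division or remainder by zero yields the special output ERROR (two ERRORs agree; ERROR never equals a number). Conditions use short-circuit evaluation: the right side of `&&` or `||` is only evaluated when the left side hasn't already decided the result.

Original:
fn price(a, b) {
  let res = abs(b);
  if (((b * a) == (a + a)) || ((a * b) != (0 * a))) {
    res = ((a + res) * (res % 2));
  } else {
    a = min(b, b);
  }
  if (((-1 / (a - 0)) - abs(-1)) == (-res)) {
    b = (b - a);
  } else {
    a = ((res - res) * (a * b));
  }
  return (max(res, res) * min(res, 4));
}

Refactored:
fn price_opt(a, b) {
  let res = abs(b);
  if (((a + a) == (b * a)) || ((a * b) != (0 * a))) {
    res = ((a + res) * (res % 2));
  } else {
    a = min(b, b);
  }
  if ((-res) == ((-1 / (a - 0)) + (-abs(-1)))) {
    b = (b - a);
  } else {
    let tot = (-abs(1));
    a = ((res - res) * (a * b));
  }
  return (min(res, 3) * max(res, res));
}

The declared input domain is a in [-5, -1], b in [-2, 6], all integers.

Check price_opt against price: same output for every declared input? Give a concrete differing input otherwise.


Not equivalent: a=-1, b=5 separates them (16 vs 12).
price: res becomes 5; next (((b * a) == (a + a)) || ((a * b) != (0 * a))) evaluates to true; next res becomes 4; next (((-1 / (a - 0)) - abs(-1)) == (-res)) evaluates to false; next a becomes 0; next final value 16
price_opt: res becomes 5; next (((a + a) == (b * a)) || ((a * b) != (0 * a))) evaluates to true; next res becomes 4; next ((-res) == ((-1 / (a - 0)) + (-abs(-1)))) evaluates to false; next tot becomes -1; next a becomes 0; next final value 12
verdict: not equivalent; witness: a=-1, b=5


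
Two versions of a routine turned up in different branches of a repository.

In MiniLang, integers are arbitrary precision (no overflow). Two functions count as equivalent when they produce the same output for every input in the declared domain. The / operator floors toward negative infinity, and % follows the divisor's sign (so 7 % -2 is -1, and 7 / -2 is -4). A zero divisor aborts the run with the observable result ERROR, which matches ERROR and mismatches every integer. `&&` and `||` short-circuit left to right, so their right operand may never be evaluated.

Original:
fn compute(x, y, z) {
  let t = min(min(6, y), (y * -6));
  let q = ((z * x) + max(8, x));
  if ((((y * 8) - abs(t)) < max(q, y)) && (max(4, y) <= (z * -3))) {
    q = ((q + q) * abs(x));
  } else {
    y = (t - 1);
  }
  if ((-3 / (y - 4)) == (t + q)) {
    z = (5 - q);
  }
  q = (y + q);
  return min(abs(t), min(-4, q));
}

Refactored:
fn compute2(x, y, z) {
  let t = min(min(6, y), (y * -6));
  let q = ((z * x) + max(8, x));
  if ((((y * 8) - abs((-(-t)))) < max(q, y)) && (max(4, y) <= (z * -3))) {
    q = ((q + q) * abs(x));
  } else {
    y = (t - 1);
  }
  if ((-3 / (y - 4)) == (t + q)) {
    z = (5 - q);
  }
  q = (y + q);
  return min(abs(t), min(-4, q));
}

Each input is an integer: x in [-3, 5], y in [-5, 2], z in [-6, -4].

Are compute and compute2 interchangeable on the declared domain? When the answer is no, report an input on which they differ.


Reading the diff, among the changes: same computation, different form.
Spot check at x=2, y=2, z=-6 — compute: t=-12, then q=-4, then ((((y * 8) - abs(t)) < max(q, y)) && (max(4, y) <= (z * -3))) is false, then y=-13, then ((-3 / (y - 4)) == (t + q)) is false, then q=-17, then returns -17. compute2: t=-12, then q=-4, then ((((y * 8) - abs((-(-t)))) < max(q, y)) && (max(4, y) <= (z * -3))) is false, then y=-13, then ((-3 / (y - 4)) == (t + q)) is false, then q=-17, then returns -17. Both give -17.
Sweeping the whole domain (216 inputs) finds no disagreement.
verdict: equivalent


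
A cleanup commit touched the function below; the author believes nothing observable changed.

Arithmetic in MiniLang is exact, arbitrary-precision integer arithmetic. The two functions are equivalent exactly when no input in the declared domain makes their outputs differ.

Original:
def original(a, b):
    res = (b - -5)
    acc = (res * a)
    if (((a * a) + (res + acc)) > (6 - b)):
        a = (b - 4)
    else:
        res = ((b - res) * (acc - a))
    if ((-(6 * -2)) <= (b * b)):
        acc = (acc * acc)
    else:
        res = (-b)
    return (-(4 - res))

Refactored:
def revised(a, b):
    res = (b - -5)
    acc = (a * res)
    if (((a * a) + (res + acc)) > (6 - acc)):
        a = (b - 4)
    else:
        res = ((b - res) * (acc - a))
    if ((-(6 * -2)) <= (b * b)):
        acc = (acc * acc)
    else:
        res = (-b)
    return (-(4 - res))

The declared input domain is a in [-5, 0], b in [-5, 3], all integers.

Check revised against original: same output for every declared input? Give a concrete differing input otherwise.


Try a=-3, b=-5.
original: res becomes 0; next acc becomes 0; next (((a * a) + (res + acc)) > (6 - b)) evaluates to false; next res becomes -15; next ((-(6 * -2)) <= (b * b)) evaluates to true; next acc becomes 0; next final value -19
revised: res becomes 0; next acc becomes 0; next (((a * a) + (res + acc)) > (6 - acc)) evaluates to true; next a becomes -9; next ((-(6 * -2)) <= (b * b)) evaluates to true; next acc becomes 0; next final value -4
-19 and -4 differ, so these are not the same function on this domain.
verdict: not equivalent; witness: a=-3, b=-5


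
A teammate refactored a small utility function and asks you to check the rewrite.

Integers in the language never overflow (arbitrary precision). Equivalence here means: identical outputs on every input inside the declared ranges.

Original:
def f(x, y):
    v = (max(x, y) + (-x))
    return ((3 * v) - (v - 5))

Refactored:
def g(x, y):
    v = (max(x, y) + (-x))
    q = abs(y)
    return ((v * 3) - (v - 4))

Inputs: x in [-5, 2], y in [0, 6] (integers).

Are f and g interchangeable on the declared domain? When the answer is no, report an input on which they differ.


These are not equivalent — on x=-5, y=0 the outputs split (15 vs 14).
f: v := 5 | result 15
g: v := 5 | q := 0 | result 14
verdict: not equivalent; witness: x=-5, y=0


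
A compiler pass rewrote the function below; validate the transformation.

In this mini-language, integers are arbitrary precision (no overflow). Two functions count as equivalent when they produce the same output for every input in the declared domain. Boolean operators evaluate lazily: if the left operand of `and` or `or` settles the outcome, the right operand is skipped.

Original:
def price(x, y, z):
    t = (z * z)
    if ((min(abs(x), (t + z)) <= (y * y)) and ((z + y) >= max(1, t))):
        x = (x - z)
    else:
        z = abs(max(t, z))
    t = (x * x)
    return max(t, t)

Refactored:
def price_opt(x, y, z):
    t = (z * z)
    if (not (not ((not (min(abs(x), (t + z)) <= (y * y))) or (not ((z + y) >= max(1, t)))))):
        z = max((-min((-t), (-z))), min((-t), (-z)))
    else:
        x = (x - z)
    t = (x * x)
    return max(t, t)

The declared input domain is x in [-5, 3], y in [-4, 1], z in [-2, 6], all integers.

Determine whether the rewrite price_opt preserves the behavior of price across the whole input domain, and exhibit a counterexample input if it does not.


Side by side, the visible changes include: min/max/abs usage differs, boolean connective usage differs.
One worked example (x=-2, y=-1, z=4) — price: t=16, then ((min(abs(x), (t + z)) <= (y * y)) and ((z + y) >= max(1, t))) is false, then z=16, then t=4, then returns 4; price_opt: t=16, then (not (not ((not (min(abs(x), (t + z)) <= (y * y))) or (not ((z + y) >= max(1, t)))))) is true, then z=16, then t=4, then returns 4; agreement on 4.
An exhaustive pass over the 486 declared inputs shows identical outputs.
verdict: equivalent


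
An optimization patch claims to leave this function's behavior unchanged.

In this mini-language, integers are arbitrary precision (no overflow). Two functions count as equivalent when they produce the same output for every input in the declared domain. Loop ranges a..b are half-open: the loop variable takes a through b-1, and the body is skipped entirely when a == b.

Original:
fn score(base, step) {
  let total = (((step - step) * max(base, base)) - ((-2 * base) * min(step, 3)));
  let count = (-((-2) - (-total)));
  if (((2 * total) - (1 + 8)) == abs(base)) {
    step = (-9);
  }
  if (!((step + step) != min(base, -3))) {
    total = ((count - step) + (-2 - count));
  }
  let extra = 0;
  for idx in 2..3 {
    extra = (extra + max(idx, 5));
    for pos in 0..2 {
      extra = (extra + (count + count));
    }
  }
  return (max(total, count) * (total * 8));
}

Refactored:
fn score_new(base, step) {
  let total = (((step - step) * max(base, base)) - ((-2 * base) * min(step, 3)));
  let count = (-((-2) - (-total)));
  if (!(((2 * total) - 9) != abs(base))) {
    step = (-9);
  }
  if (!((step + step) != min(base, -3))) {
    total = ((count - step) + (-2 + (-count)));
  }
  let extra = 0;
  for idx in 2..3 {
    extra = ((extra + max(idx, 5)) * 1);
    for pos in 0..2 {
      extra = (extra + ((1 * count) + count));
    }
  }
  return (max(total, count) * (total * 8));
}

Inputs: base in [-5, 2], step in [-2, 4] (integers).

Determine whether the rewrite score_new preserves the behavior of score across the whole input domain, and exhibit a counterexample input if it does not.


Comparing the listings, the differences include: comparison usage differs; also constant usage differs; also boolean connective usage differs; also arithmetic usage differs.
Tracing base=-1, step=0: score: total=0, then count=2, then (((2 * total) - (1 + 8)) == abs(base)) is false, then (!((step + step) != min(base, -3))) is false, then extra=0, then (idx=2), then extra=5, then (pos=0), then extra=9, then (pos=1), then extra=13, then returns 0 | score_new: total=0, then count=2, then (!(((2 * total) - 9) != abs(base))) is false, then (!((step + step) != min(base, -3))) is false, then extra=0, then (idx=2), then extra=5, then (pos=0), then extra=9, then (pos=1), then extra=13, then returns 0 — matching result 0.
Every one of the 56 inputs gives matching results.
verdict: equivalent


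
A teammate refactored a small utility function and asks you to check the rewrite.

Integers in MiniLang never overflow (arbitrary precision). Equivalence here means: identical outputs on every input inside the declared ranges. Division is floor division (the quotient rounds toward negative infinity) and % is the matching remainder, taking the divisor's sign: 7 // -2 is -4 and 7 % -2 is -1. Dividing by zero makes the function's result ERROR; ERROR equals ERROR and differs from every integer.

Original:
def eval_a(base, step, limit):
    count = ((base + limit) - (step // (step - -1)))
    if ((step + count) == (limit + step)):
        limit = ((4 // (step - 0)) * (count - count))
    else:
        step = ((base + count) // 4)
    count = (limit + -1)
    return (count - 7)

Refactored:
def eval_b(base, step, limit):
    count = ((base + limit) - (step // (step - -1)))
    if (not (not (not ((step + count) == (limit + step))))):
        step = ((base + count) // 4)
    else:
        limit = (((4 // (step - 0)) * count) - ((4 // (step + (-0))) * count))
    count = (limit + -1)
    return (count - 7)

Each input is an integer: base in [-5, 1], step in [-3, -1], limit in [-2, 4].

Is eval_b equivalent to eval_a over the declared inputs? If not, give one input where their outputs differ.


Side by side, the visible changes include: constant usage differs; arithmetic usage differs; boolean connective usage differs.
One worked example (base=1, step=-2, limit=3) — eval_a: count=2, then ((step + count) == (limit + step)) is false, then step=0, then count=2, then returns -5; eval_b: count=2, then (not (not (not ((step + count) == (limit + step))))) is true, then step=0, then count=2, then returns -5; agreement on -5.
Checked all 147 inputs in the declared domain: the outputs agree on every one.
verdict: equivalent


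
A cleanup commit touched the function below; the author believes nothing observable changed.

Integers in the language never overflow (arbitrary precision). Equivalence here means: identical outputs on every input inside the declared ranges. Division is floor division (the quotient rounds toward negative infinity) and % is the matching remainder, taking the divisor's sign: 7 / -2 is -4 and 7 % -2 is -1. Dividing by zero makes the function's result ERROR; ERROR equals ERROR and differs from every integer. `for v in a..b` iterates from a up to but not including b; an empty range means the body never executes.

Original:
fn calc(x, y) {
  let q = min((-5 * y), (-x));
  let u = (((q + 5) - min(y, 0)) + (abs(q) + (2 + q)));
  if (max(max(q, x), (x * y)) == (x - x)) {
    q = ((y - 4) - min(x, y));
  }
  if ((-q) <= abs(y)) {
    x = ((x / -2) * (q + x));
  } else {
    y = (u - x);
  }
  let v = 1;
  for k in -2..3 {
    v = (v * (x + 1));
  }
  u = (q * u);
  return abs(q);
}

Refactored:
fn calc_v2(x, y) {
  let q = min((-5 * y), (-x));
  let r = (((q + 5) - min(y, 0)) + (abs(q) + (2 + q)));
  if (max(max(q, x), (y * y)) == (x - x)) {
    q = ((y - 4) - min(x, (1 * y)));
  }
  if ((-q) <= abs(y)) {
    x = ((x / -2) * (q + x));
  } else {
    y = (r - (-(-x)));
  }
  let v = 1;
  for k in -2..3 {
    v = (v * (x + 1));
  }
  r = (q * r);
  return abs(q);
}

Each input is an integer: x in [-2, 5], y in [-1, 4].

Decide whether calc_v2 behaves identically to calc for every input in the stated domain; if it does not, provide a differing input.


Evaluate both at x=0, y=-1.
calc: q := 0 | u := 8 | (max(max(q, x), (x * y)) == (x - x)): true | q := -4 | ((-q) <= abs(y)): false | y := 8 | v := 1 | iter k=-2: | v := 1 | iter k=-1: | v := 1 | iter k=0: | v := 1 | iter k=1: | v := 1 | iter k=2: | v := 1 | u := -32 | result 4
calc_v2: q := 0 | r := 8 | (max(max(q, x), (y * y)) == (x - x)): false | ((-q) <= abs(y)): true | x := 0 | v := 1 | iter k=-2: | v := 1 | iter k=-1: | v := 1 | iter k=0: | v := 1 | iter k=1: | v := 1 | iter k=2: | v := 1 | r := 0 | result 0
4 against 0: the behavior changed.
verdict: not equivalent; witness: x=0, y=-1


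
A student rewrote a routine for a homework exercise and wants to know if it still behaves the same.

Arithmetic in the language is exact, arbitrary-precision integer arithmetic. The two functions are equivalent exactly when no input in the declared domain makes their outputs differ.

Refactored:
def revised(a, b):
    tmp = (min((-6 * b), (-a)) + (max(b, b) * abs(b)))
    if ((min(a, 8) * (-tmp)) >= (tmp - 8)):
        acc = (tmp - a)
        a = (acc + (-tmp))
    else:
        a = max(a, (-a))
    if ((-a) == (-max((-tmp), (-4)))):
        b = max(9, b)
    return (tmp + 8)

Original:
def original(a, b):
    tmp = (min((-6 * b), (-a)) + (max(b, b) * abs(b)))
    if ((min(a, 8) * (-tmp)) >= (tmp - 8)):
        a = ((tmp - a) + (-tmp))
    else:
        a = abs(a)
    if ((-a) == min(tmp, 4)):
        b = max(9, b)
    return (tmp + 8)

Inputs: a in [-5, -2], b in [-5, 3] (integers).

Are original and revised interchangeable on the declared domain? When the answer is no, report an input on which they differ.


Changes here: min/max/abs usage differs, and statement counts differ, and local variable names differ; the full 36-point sweep finds no disagreement.
verdict: equivalent


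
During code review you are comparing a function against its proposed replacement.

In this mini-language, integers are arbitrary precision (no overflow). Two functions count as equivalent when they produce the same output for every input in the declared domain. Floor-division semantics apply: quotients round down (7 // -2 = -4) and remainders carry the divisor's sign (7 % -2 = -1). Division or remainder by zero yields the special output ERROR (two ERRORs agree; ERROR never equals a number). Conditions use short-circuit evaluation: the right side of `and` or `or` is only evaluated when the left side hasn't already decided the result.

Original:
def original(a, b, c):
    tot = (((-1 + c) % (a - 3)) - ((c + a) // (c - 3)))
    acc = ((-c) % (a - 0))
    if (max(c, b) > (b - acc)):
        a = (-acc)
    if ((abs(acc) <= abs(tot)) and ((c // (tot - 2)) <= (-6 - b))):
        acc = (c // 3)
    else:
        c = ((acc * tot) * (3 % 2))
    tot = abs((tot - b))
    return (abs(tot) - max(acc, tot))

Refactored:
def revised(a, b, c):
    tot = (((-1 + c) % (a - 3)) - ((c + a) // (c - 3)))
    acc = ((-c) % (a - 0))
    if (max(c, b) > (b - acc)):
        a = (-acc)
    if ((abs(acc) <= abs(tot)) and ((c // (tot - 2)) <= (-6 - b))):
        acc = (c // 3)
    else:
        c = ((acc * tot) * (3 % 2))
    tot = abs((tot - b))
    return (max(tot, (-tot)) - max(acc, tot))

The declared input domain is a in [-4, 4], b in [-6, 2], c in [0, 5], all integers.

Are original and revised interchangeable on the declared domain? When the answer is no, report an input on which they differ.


Behavior is preserved: although min/max/abs usage differs, the outputs never diverge.
One worked example (a=-4, b=1, c=4) — original: tot=-4, then acc=0, then (max(c, b) > (b - acc)) is true, then a=0, then ((abs(acc) <= abs(tot)) and ((c // (tot - 2)) <= (-6 - b))) is false, then c=0, then tot=5, then returns 0; revised: tot=-4, then acc=0, then (max(c, b) > (b - acc)) is true, then a=0, then ((abs(acc) <= abs(tot)) and ((c // (tot - 2)) <= (-6 - b))) is false, then c=0, then tot=5, then returns 0; agreement on 0.
Checked all 486 inputs in the declared domain: the outputs agree on every one.
verdict: equivalent


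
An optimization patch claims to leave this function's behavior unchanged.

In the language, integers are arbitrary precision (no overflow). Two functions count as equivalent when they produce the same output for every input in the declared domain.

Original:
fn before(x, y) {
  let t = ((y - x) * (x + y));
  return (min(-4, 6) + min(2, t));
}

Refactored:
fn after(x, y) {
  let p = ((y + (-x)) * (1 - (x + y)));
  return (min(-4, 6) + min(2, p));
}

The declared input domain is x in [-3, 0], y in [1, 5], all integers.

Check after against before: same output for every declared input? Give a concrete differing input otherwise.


Take x=-3, y=1.
before: t becomes -8; next final value -12
after: p becomes 12; next final value -2
-12 != -2, so the rewrite changes behavior.
verdict: not equivalent; witness: x=-3, y=1


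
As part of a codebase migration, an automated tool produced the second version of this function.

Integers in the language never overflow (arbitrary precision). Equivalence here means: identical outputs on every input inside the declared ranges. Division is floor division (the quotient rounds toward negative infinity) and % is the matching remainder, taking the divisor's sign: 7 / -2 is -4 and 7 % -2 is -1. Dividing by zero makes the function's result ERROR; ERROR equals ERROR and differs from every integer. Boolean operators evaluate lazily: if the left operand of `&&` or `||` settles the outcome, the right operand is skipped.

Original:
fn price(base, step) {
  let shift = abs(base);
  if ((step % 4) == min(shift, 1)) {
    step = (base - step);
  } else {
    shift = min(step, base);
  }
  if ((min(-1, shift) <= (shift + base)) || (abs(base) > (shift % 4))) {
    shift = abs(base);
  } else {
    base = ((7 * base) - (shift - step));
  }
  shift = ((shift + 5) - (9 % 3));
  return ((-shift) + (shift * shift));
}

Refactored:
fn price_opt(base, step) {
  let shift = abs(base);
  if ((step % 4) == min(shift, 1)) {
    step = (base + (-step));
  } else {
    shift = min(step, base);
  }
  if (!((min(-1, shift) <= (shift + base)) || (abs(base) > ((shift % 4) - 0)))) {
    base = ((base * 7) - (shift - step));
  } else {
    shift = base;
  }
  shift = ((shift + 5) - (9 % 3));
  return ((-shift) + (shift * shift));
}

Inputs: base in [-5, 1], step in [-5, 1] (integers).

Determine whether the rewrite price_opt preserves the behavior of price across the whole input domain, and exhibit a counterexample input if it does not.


The rewrite breaks on base=-5, step=-5, where the results are 90 and 0.
price: shift=5, then ((step % 4) == min(shift, 1)) is false, then shift=-5, then ((min(-1, shift) <= (shift + base)) || (abs(base) > (shift % 4))) is true, then shift=5, then shift=10, then returns 90
price_opt: shift=5, then ((step % 4) == min(shift, 1)) is false, then shift=-5, then (!((min(-1, shift) <= (shift + base)) || (abs(base) > ((shift % 4) - 0)))) is false, then shift=-5, then shift=0, then returns 0
verdict: not equivalent; witness: base=-5, step=-5


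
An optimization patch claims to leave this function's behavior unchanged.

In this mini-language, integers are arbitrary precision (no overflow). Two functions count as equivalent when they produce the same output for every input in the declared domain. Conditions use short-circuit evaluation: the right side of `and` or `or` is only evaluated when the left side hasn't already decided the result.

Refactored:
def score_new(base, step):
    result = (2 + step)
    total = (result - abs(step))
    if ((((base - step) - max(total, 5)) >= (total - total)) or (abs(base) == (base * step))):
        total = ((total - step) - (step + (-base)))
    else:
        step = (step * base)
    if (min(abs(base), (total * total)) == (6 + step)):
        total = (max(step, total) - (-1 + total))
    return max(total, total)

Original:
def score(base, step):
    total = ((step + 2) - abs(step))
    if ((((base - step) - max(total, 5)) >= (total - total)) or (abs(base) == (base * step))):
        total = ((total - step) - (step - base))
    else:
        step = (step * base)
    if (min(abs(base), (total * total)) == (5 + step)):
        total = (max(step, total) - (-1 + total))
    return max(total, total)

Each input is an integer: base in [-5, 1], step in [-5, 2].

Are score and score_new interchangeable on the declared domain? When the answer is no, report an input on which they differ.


Input base=-5, step=-1: -3 from score versus 3 from score_new.
verdict: not equivalent; witness: base=-5, step=-1


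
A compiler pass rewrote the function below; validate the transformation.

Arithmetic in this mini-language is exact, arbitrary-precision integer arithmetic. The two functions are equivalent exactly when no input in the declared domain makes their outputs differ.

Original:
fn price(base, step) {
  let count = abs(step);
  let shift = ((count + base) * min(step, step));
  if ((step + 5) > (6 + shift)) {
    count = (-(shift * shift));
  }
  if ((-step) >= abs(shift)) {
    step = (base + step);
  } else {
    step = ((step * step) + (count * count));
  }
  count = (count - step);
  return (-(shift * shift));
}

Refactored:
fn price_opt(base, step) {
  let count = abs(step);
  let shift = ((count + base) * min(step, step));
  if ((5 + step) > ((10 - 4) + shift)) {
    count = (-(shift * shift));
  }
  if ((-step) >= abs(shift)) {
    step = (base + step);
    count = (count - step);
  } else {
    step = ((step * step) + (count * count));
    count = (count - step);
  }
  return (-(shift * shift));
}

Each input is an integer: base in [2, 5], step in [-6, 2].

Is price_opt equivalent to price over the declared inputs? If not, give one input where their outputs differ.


This is a faithful refactor — arithmetic usage differs; also constant usage differs; also statement counts differ, but the computed results match everywhere.
As a probe, take base=5, step=-2: price runs count := 2 | shift := -14 | ((step + 5) > (6 + shift)): true | count := -196 | ((-step) >= abs(shift)): false | step := 38420 | count := -38616 | result -196; price_opt runs count := 2 | shift := -14 | ((5 + step) > ((10 - 4) + shift)): true | count := -196 | ((-step) >= abs(shift)): false | step := 38420 | count := -38616 | result -196; both end at -196.
An exhaustive pass over the 36 declared inputs shows identical outputs.
verdict: equivalent
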